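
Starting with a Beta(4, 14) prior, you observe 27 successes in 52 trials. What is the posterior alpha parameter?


For a Beta-Binomial conjugate model:
Posterior alpha = prior alpha + number of successes
= 4 + 27 = 31

31


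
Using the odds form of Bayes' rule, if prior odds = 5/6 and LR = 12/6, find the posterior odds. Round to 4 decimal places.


Bayes' rule in odds form: posterior odds = prior odds * LR
= (5 * 12) / (6 * 6)
= 60/36 = 1.6667

1.6667


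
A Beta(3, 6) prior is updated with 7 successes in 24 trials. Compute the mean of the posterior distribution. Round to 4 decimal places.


After update: Beta(10, 23)
Mean = 10 / (10 + 23) = 10 / 33
= 0.303

0.303


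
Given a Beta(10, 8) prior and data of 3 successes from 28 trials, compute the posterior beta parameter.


Number of failures = 28 - 3 = 25
Posterior beta = 8 + 25 = 33

33


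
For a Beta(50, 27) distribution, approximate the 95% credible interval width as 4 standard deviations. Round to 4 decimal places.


Variance of Beta(a,b) = ab / ((a+b)^2 * (a+b+1))
= 50*27 / ((77)^2 * 78)
= 0.0029
SD = sqrt(0.0029) = 0.054
Width = 4 * SD = 0.2161

0.2161


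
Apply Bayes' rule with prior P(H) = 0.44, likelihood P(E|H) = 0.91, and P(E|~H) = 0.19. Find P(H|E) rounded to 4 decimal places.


Step 1: Compute marginal P(E) = P(E|H)P(H) + P(E|~H)P(~H)
= 0.91*0.44 + 0.19*0.56 = 0.5068
Step 2: P(H|E) = P(E|H)P(H)/P(E) = 0.4004/0.5068
= 0.7901

0.7901


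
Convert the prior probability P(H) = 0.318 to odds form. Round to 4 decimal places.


P(not H) = 1 - 0.318 = 0.682
Odds = 0.318 / 0.682 = 0.4663

0.4663


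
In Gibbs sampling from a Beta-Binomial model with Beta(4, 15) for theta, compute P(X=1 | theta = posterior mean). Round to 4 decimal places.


Posterior mean = alpha/(alpha+beta) = 4/19 = 0.2105
P(X=1|theta=mean) = theta = 0.2105

0.2105


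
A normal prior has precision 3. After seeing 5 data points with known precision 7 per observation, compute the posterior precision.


In the conjugate normal model, precisions add:
tau_posterior = tau_prior + n * tau_data
= 3 + 5*7 = 38

38


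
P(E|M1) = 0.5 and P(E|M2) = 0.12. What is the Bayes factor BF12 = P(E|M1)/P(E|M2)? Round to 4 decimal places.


Bayes factor BF12 = P(E|M1) / P(E|M2)
= 0.5 / 0.12
= 4.1667

4.1667


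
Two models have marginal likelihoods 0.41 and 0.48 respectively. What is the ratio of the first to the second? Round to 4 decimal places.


Evidence ratio = 0.41 / 0.48
= 0.8542

0.8542


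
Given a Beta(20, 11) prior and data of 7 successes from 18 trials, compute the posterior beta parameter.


Number of failures = 18 - 7 = 11
Posterior beta = 11 + 11 = 22

22


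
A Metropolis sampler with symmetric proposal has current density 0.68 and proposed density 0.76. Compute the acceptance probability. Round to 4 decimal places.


For symmetric proposals, acceptance = min(1, pi(x*)/pi(x))
= min(1, 0.76/0.68)
= min(1, 1.1176) = 1.0

1.0


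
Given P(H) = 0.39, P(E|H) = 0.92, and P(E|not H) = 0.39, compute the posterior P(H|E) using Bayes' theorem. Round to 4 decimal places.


By Bayes' theorem: P(H|E) = P(E|H)*P(H) / P(E)
P(E) = P(E|H)*P(H) + P(E|not H)*P(not H)
P(E) = 0.92*0.39 + 0.39*0.61 = 0.5967
P(H|E) = 0.92*0.39 / 0.5967 = 0.6013

0.6013


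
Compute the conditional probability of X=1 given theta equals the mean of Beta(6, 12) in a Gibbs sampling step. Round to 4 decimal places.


Mean of Beta(6, 12) = 0.3333
P(X=1 | theta=0.3333) = 0.3333

0.3333


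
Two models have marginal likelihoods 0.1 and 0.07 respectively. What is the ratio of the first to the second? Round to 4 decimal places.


Evidence ratio = 0.1 / 0.07
= 1.4286

1.4286


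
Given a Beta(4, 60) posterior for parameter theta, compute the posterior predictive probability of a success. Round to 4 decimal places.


For a Beta-Bernoulli model, the predictive probability is the mean:
P(success) = 4/(4+60) = 4/64 = 0.0625

0.0625


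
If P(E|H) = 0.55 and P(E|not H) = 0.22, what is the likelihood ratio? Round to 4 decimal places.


Likelihood ratio = P(E|H) / P(E|not H)
= 0.55 / 0.22
= 2.5

2.5


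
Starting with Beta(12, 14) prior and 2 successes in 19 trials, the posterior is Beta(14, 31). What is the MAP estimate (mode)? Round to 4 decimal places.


The mode of Beta(a, b) when a > 1 and b > 1 is (a-1)/(a+b-2)
= (14 - 1) / (14 + 31 - 2)
= 13 / 43
= 0.3023

0.3023


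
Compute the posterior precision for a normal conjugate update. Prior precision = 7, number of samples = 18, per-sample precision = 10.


tau_post = tau_0 + n * tau
= 7 + 18 * 10 = 187

187


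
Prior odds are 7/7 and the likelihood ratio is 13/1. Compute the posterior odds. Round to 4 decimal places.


Posterior odds = prior odds * likelihood ratio
= (7/7) * (13/1)
= 91 / 7
= 13.0

13.0


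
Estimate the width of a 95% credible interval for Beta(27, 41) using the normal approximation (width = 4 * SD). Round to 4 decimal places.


For Beta(a,b): Var = ab/((a+b)^2(a+b+1))
Var = 0.0035, SD = 0.0589
Approximate 95% CI width = 4 * 0.0589 = 0.2356

0.2356


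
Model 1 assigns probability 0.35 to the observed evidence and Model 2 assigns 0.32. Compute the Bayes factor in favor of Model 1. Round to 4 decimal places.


BF = P(data|M1) / P(data|M2)
= 0.35 / 0.32 = 1.0938

1.0938


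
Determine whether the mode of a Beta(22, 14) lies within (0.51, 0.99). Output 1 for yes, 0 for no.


First find the mode: (a-1)/(a+b-2) = 0.6176
Is 0.6176 in (0.51, 0.99)? 1

1


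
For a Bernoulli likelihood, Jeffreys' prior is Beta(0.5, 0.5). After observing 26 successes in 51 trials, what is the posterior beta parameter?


Jeffreys' prior for Bernoulli is Beta(0.5, 0.5).
Posterior is Beta(0.5 + k, 0.5 + n - k).
Posterior beta = 0.5 + (n - k) = 0.5 + 25 = 25.5

25.5


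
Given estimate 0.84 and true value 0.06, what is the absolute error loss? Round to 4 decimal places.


Absolute error = |estimate - true|
= |0.78| = 0.78

0.78


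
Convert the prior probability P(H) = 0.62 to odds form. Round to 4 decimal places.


P(not H) = 1 - 0.62 = 0.38
Odds = 0.62 / 0.38 = 1.6316

1.6316


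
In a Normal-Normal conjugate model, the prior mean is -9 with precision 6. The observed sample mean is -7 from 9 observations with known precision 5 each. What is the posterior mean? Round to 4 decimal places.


Posterior precision = tau0 + n*tau = 6 + 9*5 = 51
Posterior mean = (tau0*mu0 + n*tau*xbar) / posterior_precision
= (6*-9 + 9*5*-7) / 51
= -369 / 51 = -7.2353

-7.2353


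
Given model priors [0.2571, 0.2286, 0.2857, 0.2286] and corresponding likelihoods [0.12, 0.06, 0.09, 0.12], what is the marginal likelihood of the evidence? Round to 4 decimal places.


P(E) = sum_i P(M_i) P(E|M_i)
= 0.0309 + 0.0137 + 0.0257 + 0.0274
= 0.0977

0.0977


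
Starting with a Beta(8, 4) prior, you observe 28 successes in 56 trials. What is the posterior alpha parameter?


For a Beta-Binomial conjugate model:
Posterior alpha = prior alpha + number of successes
= 8 + 28 = 36

36


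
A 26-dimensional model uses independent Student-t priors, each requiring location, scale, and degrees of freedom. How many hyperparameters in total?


Per parameter: 3 (location, scale, and degrees of freedom).
Total = 26 * 3 = 78

78


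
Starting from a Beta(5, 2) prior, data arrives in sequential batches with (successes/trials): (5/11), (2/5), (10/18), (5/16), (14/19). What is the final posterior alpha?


In sequential Bayesian updating, we sum all successes.
Total successes = 36
Final alpha = 5 + 36 = 41

41


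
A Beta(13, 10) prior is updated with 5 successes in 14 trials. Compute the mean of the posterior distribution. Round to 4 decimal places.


After update: Beta(18, 19)
Mean = 18 / (18 + 19) = 18 / 37
= 0.4865

0.4865


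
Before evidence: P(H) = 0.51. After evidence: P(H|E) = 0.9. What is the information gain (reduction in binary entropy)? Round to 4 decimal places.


Prior entropy = 0.9997
Posterior entropy = 0.469
Information gain = 0.9997 - 0.469 = 0.5307

0.5307


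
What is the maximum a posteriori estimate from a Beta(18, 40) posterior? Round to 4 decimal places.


The MAP estimate equals the mode of the distribution.
Mode of Beta(a,b) = (a-1)/(a+b-2)
= 17/56
= 0.3036

0.3036


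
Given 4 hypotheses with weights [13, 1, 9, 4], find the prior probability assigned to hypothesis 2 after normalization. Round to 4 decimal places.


To normalize, divide each weight by the sum of all weights.
Sum = 27
Prior(H2) = 1/27 = 0.037

0.037


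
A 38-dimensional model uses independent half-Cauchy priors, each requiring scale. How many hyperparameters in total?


Per parameter: 1 (scale).
Total = 38 * 1 = 38

38


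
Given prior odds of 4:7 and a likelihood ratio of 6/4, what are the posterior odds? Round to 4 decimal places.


Posterior odds = prior odds * LR
Prior odds = 4/7 = 0.5714
LR = 6/4 = 1.5
Posterior odds = 0.5714 * 1.5 = 0.8571

0.8571


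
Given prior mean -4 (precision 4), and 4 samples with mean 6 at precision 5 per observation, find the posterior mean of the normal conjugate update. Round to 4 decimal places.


The posterior mean is a precision-weighted average of prior and data.
Post. prec. = 4 + 20 = 24
Post. mean = (-16 + 120)/24 = 104/24 = 4.3333

4.3333


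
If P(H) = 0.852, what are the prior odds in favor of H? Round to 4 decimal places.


Prior odds = P(H) / (1 - P(H))
= 0.852 / 0.148
= 5.7568

5.7568


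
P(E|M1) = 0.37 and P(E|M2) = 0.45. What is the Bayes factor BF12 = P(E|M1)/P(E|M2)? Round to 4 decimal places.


Bayes factor BF12 = P(E|M1) / P(E|M2)
= 0.37 / 0.45
= 0.8222

0.8222


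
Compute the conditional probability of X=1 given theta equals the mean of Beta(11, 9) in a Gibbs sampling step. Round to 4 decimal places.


Mean of Beta(11, 9) = 0.55
P(X=1 | theta=0.55) = 0.55

0.55


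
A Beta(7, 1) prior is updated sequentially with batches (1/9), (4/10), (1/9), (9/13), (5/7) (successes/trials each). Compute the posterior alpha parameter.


Sequential conjugate updating is equivalent to a single batch update.
Total successes across all batches = 20
alpha_posterior = alpha_prior + total_successes = 7 + 20
= 27

27


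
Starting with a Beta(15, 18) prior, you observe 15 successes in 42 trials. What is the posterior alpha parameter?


For a Beta-Binomial conjugate model:
Posterior alpha = prior alpha + number of successes
= 15 + 15 = 30

30


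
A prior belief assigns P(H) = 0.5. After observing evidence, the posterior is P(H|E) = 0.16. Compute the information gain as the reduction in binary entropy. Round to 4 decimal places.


H(prior) = -0.5*log2(0.5) - 0.5*log2(0.5)
= 1.0
H(post) = -0.16*log2(0.16) - 0.84*log2(0.84)
= 0.6343
IG = 1.0 - 0.6343 = 0.3657

0.3657


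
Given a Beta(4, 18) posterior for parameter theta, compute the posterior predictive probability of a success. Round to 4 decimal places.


For a Beta-Bernoulli model, the predictive probability is the mean:
P(success) = 4/(4+18) = 4/22 = 0.1818

0.1818


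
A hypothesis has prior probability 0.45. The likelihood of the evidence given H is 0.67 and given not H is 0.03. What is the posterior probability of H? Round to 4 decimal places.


Using Bayes' theorem:
P(E) = 0.45 * 0.67 + 0.55 * 0.03
P(E) = 0.318
P(H|E) = (0.45 * 0.67) / 0.318 = 0.9481

0.9481


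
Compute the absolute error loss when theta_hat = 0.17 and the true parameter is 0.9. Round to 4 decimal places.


L = |theta_hat - theta_true|
= |0.17 - 0.9| = 0.73

0.73


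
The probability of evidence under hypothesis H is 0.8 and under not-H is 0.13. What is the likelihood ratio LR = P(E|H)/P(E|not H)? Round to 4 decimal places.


LR = 0.8 / 0.13
= 6.1538

6.1538


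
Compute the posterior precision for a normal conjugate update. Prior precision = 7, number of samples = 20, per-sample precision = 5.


tau_post = tau_0 + n * tau
= 7 + 20 * 5 = 107

107


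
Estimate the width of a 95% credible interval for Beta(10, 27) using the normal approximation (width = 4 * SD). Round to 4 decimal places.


For Beta(a,b): Var = ab/((a+b)^2(a+b+1))
Var = 0.0052, SD = 0.072
Approximate 95% CI width = 4 * 0.072 = 0.2882

0.2882


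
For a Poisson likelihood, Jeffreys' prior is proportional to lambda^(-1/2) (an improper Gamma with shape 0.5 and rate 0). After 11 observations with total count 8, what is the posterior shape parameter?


Jeffreys' prior for Poisson is proportional to lambda^(-1/2).
Posterior is Gamma(0.5 + S, 0 + n) = Gamma(0.5 + 8, 11).
Posterior shape = 0.5 + S = 0.5 + 8 = 8.5

8.5


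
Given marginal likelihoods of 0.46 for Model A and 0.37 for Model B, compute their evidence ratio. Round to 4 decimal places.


Ratio = ML(A) / ML(B) = 0.46/0.37
= 1.2432

1.2432


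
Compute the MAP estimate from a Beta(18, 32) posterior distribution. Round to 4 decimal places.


MAP = mode of Beta distribution
= (alpha - 1)/(alpha + beta - 2)
= (18-1)/(18+32-2)
= 17/48 = 0.3542

0.3542


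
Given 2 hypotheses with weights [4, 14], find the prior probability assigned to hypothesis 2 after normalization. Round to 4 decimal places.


To normalize, divide each weight by the sum of all weights.
Sum = 18
Prior(H2) = 14/18 = 0.7778

0.7778


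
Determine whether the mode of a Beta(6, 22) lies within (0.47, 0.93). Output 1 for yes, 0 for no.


First find the mode: (a-1)/(a+b-2) = 0.1923
Is 0.1923 in (0.47, 0.93)? 0

0


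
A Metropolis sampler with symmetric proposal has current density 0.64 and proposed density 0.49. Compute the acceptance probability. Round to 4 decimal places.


For symmetric proposals, acceptance = min(1, pi(x*)/pi(x))
= min(1, 0.49/0.64)
= min(1, 0.7656) = 0.7656

0.7656


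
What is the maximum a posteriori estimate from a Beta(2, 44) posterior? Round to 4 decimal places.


The MAP estimate equals the mode of the distribution.
Mode of Beta(a,b) = (a-1)/(a+b-2)
= 1/44
= 0.0227

0.0227


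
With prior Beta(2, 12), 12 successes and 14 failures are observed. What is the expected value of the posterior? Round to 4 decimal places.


Posterior = Beta(14, 26)
E[theta] = alpha/(alpha+beta)
= 14/40 = 0.35

0.35


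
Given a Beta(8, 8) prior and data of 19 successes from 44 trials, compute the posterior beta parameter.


Number of failures = 44 - 19 = 25
Posterior beta = 8 + 25 = 33

33


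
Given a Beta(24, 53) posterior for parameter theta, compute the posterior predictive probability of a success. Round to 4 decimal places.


For a Beta-Bernoulli model, the predictive probability is the mean:
P(success) = 24/(24+53) = 24/77 = 0.3117

0.3117


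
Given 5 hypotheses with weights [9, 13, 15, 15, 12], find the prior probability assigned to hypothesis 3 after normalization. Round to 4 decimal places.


To normalize, divide each weight by the sum of all weights.
Sum = 64
Prior(H3) = 15/64 = 0.2344

0.2344


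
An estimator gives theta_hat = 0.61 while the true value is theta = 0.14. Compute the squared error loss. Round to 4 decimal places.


The squared error loss is (theta_hat - theta)^2
= (0.61 - 0.14)^2
= (0.47)^2 = 0.2209

0.2209


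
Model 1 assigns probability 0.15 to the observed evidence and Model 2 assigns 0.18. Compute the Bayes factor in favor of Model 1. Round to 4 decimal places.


BF = P(data|M1) / P(data|M2)
= 0.15 / 0.18 = 0.8333

0.8333


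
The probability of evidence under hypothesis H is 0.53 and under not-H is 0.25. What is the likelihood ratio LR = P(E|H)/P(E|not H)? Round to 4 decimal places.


LR = 0.53 / 0.25
= 2.12

2.12


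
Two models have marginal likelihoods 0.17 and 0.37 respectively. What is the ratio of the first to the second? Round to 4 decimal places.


Evidence ratio = 0.17 / 0.37
= 0.4595

0.4595


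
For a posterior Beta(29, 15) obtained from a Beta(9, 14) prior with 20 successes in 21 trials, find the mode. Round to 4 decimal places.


Mode = (alpha - 1) / (alpha + beta - 2)
= 28 / 42
= 0.6667

0.6667


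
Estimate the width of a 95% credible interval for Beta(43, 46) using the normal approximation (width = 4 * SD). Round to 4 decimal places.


For Beta(a,b): Var = ab/((a+b)^2(a+b+1))
Var = 0.0028, SD = 0.0527
Approximate 95% CI width = 4 * 0.0527 = 0.2107

0.2107


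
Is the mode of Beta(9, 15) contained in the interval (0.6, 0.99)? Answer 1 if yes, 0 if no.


Mode = (a-1)/(a+b-2) = 8/22 = 0.3636
Interval: (0.6, 0.99)
Contains mode? 0

0


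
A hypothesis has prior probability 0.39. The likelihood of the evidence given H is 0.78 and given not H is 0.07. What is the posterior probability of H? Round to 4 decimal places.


Using Bayes' theorem:
P(E) = 0.39 * 0.78 + 0.61 * 0.07
P(E) = 0.3469
P(H|E) = (0.39 * 0.78) / 0.3469 = 0.8769

0.8769


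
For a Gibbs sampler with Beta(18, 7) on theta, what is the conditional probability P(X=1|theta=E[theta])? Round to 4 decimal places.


E[theta] = 18/(18+7) = 0.72
P(X=1|theta) = theta = 0.72

0.72


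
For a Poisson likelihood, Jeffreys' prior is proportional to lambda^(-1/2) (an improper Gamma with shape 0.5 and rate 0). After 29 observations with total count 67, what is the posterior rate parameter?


Jeffreys' prior for Poisson is proportional to lambda^(-1/2).
Posterior is Gamma(0.5 + S, 0 + n) = Gamma(0.5 + 67, 29).
Posterior rate = 0 + n = 29

29.0


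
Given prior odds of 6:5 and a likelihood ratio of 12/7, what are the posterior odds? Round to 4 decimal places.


Posterior odds = prior odds * LR
Prior odds = 6/5 = 1.2
LR = 12/7 = 1.7143
Posterior odds = 1.2 * 1.7143 = 2.0571

2.0571


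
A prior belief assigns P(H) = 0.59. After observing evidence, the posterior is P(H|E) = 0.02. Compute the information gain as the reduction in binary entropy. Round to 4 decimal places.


H(prior) = -0.59*log2(0.59) - 0.41*log2(0.41)
= 0.9765
H(post) = -0.02*log2(0.02) - 0.98*log2(0.98)
= 0.1414
IG = 0.9765 - 0.1414 = 0.8351

0.8351


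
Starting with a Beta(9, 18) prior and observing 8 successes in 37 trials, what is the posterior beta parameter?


Posterior beta = prior beta + failures
Failures = 37 - 8 = 29
beta_post = 18 + 29 = 47

47


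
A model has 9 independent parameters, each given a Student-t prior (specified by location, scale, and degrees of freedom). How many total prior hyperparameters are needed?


Each Student-t prior needs 3 hyperparameters (location, scale, and degrees of freedom).
Total = 3 * 9 = 27

27


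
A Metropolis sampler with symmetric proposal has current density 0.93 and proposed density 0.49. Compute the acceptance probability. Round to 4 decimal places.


For symmetric proposals, acceptance = min(1, pi(x*)/pi(x))
= min(1, 0.49/0.93)
= min(1, 0.5269) = 0.5269

0.5269


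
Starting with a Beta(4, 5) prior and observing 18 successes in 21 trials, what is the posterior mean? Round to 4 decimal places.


Posterior parameters: alpha = 4 + 18 = 22
beta = 5 + 3 = 8
Posterior mean = alpha / (alpha + beta) = 22 / 30
= 0.7333

0.7333


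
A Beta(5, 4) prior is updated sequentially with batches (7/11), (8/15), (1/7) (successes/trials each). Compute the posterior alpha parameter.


Sequential conjugate updating is equivalent to a single batch update.
Total successes across all batches = 16
alpha_posterior = alpha_prior + total_successes = 5 + 16
= 21

21


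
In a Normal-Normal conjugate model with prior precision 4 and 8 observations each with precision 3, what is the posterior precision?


Posterior precision = prior precision + n * observation precision
= 4 + 8 * 3
= 4 + 24 = 28

28


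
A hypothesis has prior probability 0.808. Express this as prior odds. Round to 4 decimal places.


Odds = P(H) / P(not H) = 0.808 / 0.192
= 4.2083

4.2083


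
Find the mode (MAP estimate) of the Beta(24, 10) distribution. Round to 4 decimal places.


For Beta(a,b) with a,b > 1:
Mode = (a-1)/(a+b-2) = (24-1)/(34-2)
= 23/32 = 0.7188

0.7188


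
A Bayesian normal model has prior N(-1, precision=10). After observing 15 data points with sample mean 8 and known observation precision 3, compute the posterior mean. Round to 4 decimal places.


Posterior mean = (prior_precision * prior_mean + n * data_precision * data_mean) / (prior_precision + n * data_precision)
Numerator = 10*-1 + 15*3*8 = 350
Denominator = 10 + 15*3 = 55
Posterior mean = 6.3636

6.3636


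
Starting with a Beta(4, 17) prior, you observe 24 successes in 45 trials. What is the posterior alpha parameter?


For a Beta-Binomial conjugate model:
Posterior alpha = prior alpha + number of successes
= 4 + 24 = 28

28


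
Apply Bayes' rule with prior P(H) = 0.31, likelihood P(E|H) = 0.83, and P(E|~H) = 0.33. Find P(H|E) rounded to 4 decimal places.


Step 1: Compute marginal P(E) = P(E|H)P(H) + P(E|~H)P(~H)
= 0.83*0.31 + 0.33*0.69 = 0.485
Step 2: P(H|E) = P(E|H)P(H)/P(E) = 0.2573/0.485
= 0.5305

0.5305


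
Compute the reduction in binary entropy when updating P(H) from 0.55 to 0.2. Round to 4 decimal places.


H_before = -p*log2(p) - (1-p)*log2(1-p) for p=0.55: 0.9928
H_after for p=0.2: 0.7219
Reduction = 0.9928 - 0.7219 = 0.2708

0.2708


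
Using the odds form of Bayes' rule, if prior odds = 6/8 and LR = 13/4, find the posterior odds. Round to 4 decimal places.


Bayes' rule in odds form: posterior odds = prior odds * LR
= (6 * 13) / (8 * 4)
= 78/32 = 2.4375

2.4375


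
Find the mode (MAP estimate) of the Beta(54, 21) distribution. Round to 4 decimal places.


For Beta(a,b) with a,b > 1:
Mode = (a-1)/(a+b-2) = (54-1)/(75-2)
= 53/73 = 0.726

0.726


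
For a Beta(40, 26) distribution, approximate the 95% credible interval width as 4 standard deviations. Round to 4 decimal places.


Variance of Beta(a,b) = ab / ((a+b)^2 * (a+b+1))
= 40*26 / ((66)^2 * 67)
= 0.0036
SD = sqrt(0.0036) = 0.0597
Width = 4 * SD = 0.2388

0.2388


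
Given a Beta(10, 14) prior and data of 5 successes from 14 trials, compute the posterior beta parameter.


Number of failures = 14 - 5 = 9
Posterior beta = 14 + 9 = 23

23


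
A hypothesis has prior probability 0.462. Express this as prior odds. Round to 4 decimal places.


Odds = P(H) / P(not H) = 0.462 / 0.538
= 0.8587

0.8587


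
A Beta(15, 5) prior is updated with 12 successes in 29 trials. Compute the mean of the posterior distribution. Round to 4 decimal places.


After update: Beta(27, 22)
Mean = 27 / (27 + 22) = 27 / 49
= 0.551

0.551


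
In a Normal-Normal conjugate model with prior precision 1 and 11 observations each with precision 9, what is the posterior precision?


Posterior precision = prior precision + n * observation precision
= 1 + 11 * 9
= 1 + 99 = 100

100


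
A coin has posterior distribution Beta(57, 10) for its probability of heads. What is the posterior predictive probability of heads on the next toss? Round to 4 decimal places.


Posterior predictive = E[theta] = alpha/(alpha+beta)
= 57/67
= 0.8507

0.8507


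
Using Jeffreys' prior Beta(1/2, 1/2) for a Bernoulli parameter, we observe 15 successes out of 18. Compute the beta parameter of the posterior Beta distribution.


Conjugate update: Beta(0.5 + k, 0.5 + n - k).
k = 15, n - k = 3
Posterior beta = 0.5 + (n - k) = 0.5 + 3 = 3.5

3.5


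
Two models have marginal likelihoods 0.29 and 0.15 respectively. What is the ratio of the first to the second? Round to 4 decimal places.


Evidence ratio = 0.29 / 0.15
= 1.9333

1.9333


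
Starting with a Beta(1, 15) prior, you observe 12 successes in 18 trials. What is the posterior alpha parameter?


For a Beta-Binomial conjugate model:
Posterior alpha = prior alpha + number of successes
= 1 + 12 = 13

13


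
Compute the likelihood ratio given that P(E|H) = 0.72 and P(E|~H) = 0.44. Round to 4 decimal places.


LR = P(E|H) / P(E|~H)
= 0.72 / 0.44 = 1.6364

1.6364


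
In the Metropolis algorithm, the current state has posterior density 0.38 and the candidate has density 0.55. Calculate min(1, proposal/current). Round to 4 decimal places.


Ratio = 0.55/0.38 = 1.4474
Acceptance probability = min(1, 1.4474)
= 1.0

1.0


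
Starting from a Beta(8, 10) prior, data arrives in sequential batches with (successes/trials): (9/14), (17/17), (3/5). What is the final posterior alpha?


In sequential Bayesian updating, we sum all successes.
Total successes = 29
Final alpha = 8 + 29 = 37

37


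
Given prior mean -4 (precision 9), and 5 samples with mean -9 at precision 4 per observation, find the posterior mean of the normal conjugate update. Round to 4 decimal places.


The posterior mean is a precision-weighted average of prior and data.
Post. prec. = 9 + 20 = 29
Post. mean = (-36 + -180)/29 = -216/29 = -7.4483

-7.4483


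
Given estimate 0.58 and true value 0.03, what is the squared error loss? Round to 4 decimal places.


Squared error = (estimate - true)^2
Difference = 0.55
Loss = 0.55^2 = 0.3025

0.3025


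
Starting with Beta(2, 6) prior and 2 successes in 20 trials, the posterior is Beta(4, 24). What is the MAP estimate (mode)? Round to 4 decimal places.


The mode of Beta(a, b) when a > 1 and b > 1 is (a-1)/(a+b-2)
= (4 - 1) / (4 + 24 - 2)
= 3 / 26
= 0.1154

0.1154


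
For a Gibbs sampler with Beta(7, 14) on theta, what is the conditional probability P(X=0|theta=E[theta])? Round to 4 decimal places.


E[theta] = 7/(7+14) = 0.3333
P(X=0|theta) = 1 - theta = 0.6667

0.6667


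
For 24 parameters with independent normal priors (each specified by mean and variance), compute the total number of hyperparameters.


A normal prior has 2 hyperparameters per parameter.
Total = 24 * 2 = 48

48


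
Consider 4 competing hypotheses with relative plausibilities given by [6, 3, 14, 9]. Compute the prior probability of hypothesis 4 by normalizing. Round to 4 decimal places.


Sum of weights = 6 + 3 + 14 + 9 = 32
Normalized prior for H4 = 9 / 32
= 0.2812

0.2812


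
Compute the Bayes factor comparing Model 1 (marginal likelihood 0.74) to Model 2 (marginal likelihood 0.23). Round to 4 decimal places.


BF12 = marginal likelihood of M1 / marginal likelihood of M2
= 0.74/0.23
= 3.2174

3.2174


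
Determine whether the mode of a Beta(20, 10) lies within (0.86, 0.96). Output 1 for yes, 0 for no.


First find the mode: (a-1)/(a+b-2) = 0.6786
Is 0.6786 in (0.86, 0.96)? 0

0


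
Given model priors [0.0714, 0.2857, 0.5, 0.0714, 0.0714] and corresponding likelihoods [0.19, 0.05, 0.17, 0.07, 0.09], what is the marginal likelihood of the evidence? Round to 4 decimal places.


P(E) = sum_i P(M_i) P(E|M_i)
= 0.0136 + 0.0143 + 0.085 + 0.005 + 0.0064
= 0.1243

0.1243


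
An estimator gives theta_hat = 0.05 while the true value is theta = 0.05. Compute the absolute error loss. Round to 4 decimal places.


The absolute error loss is |theta_hat - theta|
= |0.05 - 0.05|
= 0.0

0.0


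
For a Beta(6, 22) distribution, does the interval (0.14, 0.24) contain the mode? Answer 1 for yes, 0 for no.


Mode of Beta(a,b) = (a-1)/(a+b-2)
= (6-1)/(6+22-2) = 0.1923
Check: 0.14 <= 0.1923 <= 0.24?
Result: 1

1


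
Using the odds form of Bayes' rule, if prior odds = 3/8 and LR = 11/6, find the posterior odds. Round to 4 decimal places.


Bayes' rule in odds form: posterior odds = prior odds * LR
= (3 * 11) / (8 * 6)
= 33/48 = 0.6875

0.6875


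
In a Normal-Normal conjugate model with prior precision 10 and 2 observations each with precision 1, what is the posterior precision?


Posterior precision = prior precision + n * observation precision
= 10 + 2 * 1
= 10 + 2 = 12

12


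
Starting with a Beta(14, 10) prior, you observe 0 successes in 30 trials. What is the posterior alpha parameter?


For a Beta-Binomial conjugate model:
Posterior alpha = prior alpha + number of successes
= 14 + 0 = 14

14


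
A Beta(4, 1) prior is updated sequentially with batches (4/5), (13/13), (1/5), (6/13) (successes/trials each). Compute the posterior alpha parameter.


Sequential conjugate updating is equivalent to a single batch update.
Total successes across all batches = 24
alpha_posterior = alpha_prior + total_successes = 4 + 24
= 28

28


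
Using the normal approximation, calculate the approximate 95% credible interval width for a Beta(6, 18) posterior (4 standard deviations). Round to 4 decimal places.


Var(Beta) = 6*18/(24^2 * 25) = 0.0075
SD = 0.0866
Width ~ 4*SD = 0.3464

0.3464


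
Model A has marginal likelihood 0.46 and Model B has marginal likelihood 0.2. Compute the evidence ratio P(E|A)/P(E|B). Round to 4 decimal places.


Evidence ratio = P(E|A) / P(E|B)
= 0.46 / 0.2
= 2.3

2.3


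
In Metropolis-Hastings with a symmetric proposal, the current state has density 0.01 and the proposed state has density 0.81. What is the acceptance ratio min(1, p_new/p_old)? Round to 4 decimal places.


Ratio = p_new / p_old = 0.81 / 0.01 = 81.0
Acceptance = min(1, 81.0) = 1.0

1.0


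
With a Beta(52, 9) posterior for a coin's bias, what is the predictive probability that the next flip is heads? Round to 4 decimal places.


The predictive probability equals the posterior mean.
P(next = heads) = alpha / (alpha + beta)
= 52 / 61 = 0.8525

0.8525


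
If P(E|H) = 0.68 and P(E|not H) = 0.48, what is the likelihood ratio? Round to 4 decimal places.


Likelihood ratio = P(E|H) / P(E|not H)
= 0.68 / 0.48
= 1.4167

1.4167


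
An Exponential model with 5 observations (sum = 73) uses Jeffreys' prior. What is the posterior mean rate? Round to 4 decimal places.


Posterior Gamma(5, 73)
E[lambda] = 5/73 = 0.0685

0.0685


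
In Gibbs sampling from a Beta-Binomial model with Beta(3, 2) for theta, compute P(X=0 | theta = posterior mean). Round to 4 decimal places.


Posterior mean = alpha/(alpha+beta) = 3/5 = 0.6
P(X=0|theta=mean) = 1 - theta = 0.4

0.4


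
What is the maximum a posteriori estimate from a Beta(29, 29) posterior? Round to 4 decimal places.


The MAP estimate equals the mode of the distribution.
Mode of Beta(a,b) = (a-1)/(a+b-2)
= 28/56
= 0.5

0.5


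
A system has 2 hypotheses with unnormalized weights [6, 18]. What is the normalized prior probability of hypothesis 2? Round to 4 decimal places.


The normalized prior is the weight divided by the total.
Total weight = 24
P(H2) = 18 / 24 = 0.75

0.75


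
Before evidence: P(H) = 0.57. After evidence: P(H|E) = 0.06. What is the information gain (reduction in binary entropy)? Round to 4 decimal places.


Prior entropy = 0.9858
Posterior entropy = 0.3274
Information gain = 0.9858 - 0.3274 = 0.6584

0.6584


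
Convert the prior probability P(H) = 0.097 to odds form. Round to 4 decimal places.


P(not H) = 1 - 0.097 = 0.903
Odds = 0.097 / 0.903 = 0.1074

0.1074


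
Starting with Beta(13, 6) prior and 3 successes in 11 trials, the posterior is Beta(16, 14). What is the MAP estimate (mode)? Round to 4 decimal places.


The mode of Beta(a, b) when a > 1 and b > 1 is (a-1)/(a+b-2)
= (16 - 1) / (16 + 14 - 2)
= 15 / 28
= 0.5357

0.5357


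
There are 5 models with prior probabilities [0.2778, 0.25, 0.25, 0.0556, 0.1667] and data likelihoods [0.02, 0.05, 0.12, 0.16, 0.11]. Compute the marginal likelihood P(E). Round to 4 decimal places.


P(E) = sum over models of P(M_i) * P(E|M_i)
= 0.2778*0.02 + 0.25*0.05 + 0.25*0.12 + 0.0556*0.16 + 0.1667*0.11
= 0.0753

0.0753


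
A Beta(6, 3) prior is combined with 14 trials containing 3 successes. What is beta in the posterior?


In conjugate updating:
beta_posterior = beta_prior + (n - k)
= 3 + (14 - 3)
= 3 + 11 = 14

14


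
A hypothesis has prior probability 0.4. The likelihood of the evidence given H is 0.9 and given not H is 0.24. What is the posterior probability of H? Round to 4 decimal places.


Using Bayes' theorem:
P(E) = 0.4 * 0.9 + 0.6 * 0.24
P(E) = 0.504
P(H|E) = (0.4 * 0.9) / 0.504 = 0.7143

0.7143


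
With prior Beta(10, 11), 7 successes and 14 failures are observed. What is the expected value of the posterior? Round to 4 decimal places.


Posterior = Beta(17, 25)
E[theta] = alpha/(alpha+beta)
= 17/42 = 0.4048

0.4048


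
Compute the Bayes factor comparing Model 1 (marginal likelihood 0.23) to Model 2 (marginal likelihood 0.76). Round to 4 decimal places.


BF12 = marginal likelihood of M1 / marginal likelihood of M2
= 0.23/0.76
= 0.3026

0.3026


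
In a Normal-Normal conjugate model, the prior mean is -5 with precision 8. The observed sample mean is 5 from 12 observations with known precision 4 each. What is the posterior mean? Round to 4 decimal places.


Posterior precision = tau0 + n*tau = 8 + 12*4 = 56
Posterior mean = (tau0*mu0 + n*tau*xbar) / posterior_precision
= (8*-5 + 12*4*5) / 56
= 200 / 56 = 3.5714

3.5714


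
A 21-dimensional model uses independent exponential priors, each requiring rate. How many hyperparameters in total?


Per parameter: 1 (rate).
Total = 21 * 1 = 21

21


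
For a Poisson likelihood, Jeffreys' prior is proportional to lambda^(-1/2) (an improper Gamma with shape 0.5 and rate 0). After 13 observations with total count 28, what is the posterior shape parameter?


Jeffreys' prior for Poisson is proportional to lambda^(-1/2).
Posterior is Gamma(0.5 + S, 0 + n) = Gamma(0.5 + 28, 13).
Posterior shape = 0.5 + S = 0.5 + 28 = 28.5

28.5


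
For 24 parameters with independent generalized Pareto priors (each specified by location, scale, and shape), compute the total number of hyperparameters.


A generalized Pareto prior has 3 hyperparameters per parameter.
Total = 24 * 3 = 72

72


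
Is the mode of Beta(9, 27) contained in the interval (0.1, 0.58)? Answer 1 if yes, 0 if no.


Mode = (a-1)/(a+b-2) = 8/34 = 0.2353
Interval: (0.1, 0.58)
Contains mode? 1

1


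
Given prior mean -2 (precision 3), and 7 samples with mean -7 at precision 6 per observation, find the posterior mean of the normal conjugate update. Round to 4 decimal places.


The posterior mean is a precision-weighted average of prior and data.
Post. prec. = 3 + 42 = 45
Post. mean = (-6 + -294)/45 = -300/45 = -6.6667

-6.6667


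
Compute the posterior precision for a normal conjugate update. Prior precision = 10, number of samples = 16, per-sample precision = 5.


tau_post = tau_0 + n * tau
= 10 + 16 * 5 = 90

90


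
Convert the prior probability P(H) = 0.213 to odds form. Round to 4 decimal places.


P(not H) = 1 - 0.213 = 0.787
Odds = 0.213 / 0.787 = 0.2706

0.2706


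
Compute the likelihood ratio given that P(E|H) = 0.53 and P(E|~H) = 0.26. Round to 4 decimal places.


LR = P(E|H) / P(E|~H)
= 0.53 / 0.26 = 2.0385

2.0385


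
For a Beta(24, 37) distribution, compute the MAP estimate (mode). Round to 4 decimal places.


MAP = mode = (a-1)/(a+b-2)
= (24-1)/(24+37-2)
= 23/59 = 0.3898

0.3898


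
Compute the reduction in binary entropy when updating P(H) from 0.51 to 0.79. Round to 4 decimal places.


H_before = -p*log2(p) - (1-p)*log2(1-p) for p=0.51: 0.9997
H_after for p=0.79: 0.7415
Reduction = 0.9997 - 0.7415 = 0.2582

0.2582


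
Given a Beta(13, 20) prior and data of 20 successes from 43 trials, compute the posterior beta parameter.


Number of failures = 43 - 20 = 23
Posterior beta = 20 + 23 = 43

43


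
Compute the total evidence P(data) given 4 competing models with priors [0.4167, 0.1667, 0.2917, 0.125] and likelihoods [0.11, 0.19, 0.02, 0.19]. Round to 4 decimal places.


Marginal likelihood = sum P(model_i) * P(data|model_i)
Model 1: 0.4167 * 0.11 = 0.0458
Model 2: 0.1667 * 0.19 = 0.0317
Model 3: 0.2917 * 0.02 = 0.0058
Model 4: 0.125 * 0.19 = 0.0238
Total = 0.1071

0.1071


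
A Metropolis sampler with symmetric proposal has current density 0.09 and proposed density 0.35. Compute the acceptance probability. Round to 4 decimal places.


For symmetric proposals, acceptance = min(1, pi(x*)/pi(x))
= min(1, 0.35/0.09)
= min(1, 3.8889) = 1.0

1.0


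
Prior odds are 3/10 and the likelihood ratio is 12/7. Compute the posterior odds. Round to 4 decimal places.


Posterior odds = prior odds * likelihood ratio
= (3/10) * (12/7)
= 36 / 70
= 0.5143

0.5143


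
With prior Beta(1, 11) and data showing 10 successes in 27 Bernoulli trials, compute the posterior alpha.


Conjugate update: alpha_posterior = alpha_prior + k
= 1 + 10 = 11

11


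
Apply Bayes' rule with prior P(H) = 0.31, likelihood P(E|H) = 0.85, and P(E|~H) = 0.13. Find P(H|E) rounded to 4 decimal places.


Step 1: Compute marginal P(E) = P(E|H)P(H) + P(E|~H)P(~H)
= 0.85*0.31 + 0.13*0.69 = 0.3532
Step 2: P(H|E) = P(E|H)P(H)/P(E) = 0.2635/0.3532
= 0.746

0.746


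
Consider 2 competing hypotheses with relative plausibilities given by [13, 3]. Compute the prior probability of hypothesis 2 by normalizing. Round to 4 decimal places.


Sum of weights = 13 + 3 = 16
Normalized prior for H2 = 3 / 16
= 0.1875

0.1875


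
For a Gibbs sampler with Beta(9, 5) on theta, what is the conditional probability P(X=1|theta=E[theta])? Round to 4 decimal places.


E[theta] = 9/(9+5) = 0.6429
P(X=1|theta) = theta = 0.6429

0.6429


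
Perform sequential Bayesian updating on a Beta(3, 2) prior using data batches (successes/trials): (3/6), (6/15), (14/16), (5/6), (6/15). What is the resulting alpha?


Accumulate successes: 34
Posterior alpha = prior alpha + sum of successes
= 3 + 34 = 37

37


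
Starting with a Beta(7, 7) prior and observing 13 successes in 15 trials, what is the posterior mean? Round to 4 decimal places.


Posterior parameters: alpha = 7 + 13 = 20
beta = 7 + 2 = 9
Posterior mean = alpha / (alpha + beta) = 20 / 29
= 0.6897

0.6897


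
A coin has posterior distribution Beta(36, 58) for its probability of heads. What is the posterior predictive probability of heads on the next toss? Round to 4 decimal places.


Posterior predictive = E[theta] = alpha/(alpha+beta)
= 36/94
= 0.383

0.383


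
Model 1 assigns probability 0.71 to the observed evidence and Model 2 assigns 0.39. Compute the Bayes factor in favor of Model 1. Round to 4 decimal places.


BF = P(data|M1) / P(data|M2)
= 0.71 / 0.39 = 1.8205

1.8205


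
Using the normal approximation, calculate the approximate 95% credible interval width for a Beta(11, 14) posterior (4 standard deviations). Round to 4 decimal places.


Var(Beta) = 11*14/(25^2 * 26) = 0.0095
SD = 0.0973
Width ~ 4*SD = 0.3894

0.3894


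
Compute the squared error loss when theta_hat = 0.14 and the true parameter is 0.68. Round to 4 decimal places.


L = (theta_hat - theta_true)^2
= (0.14 - 0.68)^2
= -0.54^2 = 0.2916

0.2916


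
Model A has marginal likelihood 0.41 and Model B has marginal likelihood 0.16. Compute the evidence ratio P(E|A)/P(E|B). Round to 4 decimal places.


Evidence ratio = P(E|A) / P(E|B)
= 0.41 / 0.16
= 2.5625

2.5625


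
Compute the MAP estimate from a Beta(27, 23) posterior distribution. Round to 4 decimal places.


MAP = mode of Beta distribution
= (alpha - 1)/(alpha + beta - 2)
= (27-1)/(27+23-2)
= 26/48 = 0.5417

0.5417


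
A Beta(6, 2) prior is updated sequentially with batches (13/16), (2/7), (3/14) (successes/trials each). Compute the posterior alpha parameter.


Sequential conjugate updating is equivalent to a single batch update.
Total successes across all batches = 18
alpha_posterior = alpha_prior + total_successes = 6 + 18
= 24

24


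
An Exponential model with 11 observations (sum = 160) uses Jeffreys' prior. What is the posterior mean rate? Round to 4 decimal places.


Posterior Gamma(11, 160)
E[lambda] = 11/160 = 0.0688

0.0688


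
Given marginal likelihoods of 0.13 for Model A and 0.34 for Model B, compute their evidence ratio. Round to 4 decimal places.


Ratio = ML(A) / ML(B) = 0.13/0.34
= 0.3824

0.3824


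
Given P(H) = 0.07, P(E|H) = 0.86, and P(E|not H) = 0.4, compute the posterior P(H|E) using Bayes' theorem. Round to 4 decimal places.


By Bayes' theorem: P(H|E) = P(E|H)*P(H) / P(E)
P(E) = P(E|H)*P(H) + P(E|not H)*P(not H)
P(E) = 0.86*0.07 + 0.4*0.93 = 0.4322
P(H|E) = 0.86*0.07 / 0.4322 = 0.1393

0.1393
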